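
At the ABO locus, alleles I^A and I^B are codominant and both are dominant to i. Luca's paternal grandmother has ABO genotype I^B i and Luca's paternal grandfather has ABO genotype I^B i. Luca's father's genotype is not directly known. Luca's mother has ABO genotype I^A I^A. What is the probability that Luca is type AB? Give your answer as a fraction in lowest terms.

1/2

Luca's father's ABO genotype from I^B i × I^B i: 1/4 I^B I^B, 1/2 I^B i, 1/4 i i.
Crossing each possibility with the mother I^A I^A and summing P(type AB): 1/4·1 + 1/2·1/2 + 1/4·0 = 1/2.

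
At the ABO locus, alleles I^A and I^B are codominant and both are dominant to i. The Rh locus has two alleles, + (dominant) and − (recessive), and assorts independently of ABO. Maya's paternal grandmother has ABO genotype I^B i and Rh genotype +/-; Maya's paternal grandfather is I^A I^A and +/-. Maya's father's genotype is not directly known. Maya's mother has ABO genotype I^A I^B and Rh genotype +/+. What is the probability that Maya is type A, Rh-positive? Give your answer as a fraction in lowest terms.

3/8

Maya's father's ABO genotype from I^B i × I^A I^A: 1/2 I^A I^B, 1/2 I^A i.
Crossing each possibility with the mother I^A I^B and summing P(type A): 1/2·1/4 + 1/2·1/2 = 3/8.
Similarly for Rh via the father's Rh distribution: P(Rh+) = 1.
Independent loci: 3/8 × 1 = 3/8.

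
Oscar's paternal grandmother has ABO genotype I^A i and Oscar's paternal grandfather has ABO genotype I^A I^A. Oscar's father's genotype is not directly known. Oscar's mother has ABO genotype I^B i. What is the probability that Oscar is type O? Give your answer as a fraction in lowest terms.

1/8

Oscar's father's ABO genotype from I^A i × I^A I^A: 1/2 I^A I^A, 1/2 I^A i.
Crossing each possibility with the mother I^B i and summing P(type O): 1/2·0 + 1/2·1/4 = 1/8.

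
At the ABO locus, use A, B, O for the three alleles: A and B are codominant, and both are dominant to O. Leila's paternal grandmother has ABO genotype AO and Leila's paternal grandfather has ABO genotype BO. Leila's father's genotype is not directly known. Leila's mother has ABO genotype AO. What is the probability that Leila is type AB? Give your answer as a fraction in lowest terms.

Leila's father's ABO genotype from AO × BO: 1/4 AB, 1/4 AO, 1/4 BO, 1/4 OO.
Crossing each possibility with the mother AO and summing P(type AB): 1/4·1/4 + 1/4·0 + 1/4·1/4 + 1/4·0 = 1/8.

1/8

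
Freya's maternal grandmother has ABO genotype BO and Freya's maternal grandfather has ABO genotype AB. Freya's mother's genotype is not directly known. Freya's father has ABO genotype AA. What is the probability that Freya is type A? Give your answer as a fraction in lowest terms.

Freya's mother's ABO genotype from BO × AB: 1/4 AB, 1/4 AO, 1/4 BB, 1/4 BO.
Crossing each possibility with the father AA and summing P(type A): 1/4·1/2 + 1/4·1 + 1/4·0 + 1/4·1/2 = 1/2.

1/2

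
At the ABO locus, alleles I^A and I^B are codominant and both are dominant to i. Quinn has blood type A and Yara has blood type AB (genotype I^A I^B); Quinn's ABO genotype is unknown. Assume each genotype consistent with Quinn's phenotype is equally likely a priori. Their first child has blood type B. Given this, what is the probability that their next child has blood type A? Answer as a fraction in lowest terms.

Possible genotypes: Quinn ∈ {I^A I^A, I^A i}; Yara ∈ {I^A I^B}.
Weight each parental genotype pair by prior × P(type-B child):
  I^A i × I^A I^B: posterior weight 1; P(next child type A) = 1/2.
Weighted sum = 1/2.

1/2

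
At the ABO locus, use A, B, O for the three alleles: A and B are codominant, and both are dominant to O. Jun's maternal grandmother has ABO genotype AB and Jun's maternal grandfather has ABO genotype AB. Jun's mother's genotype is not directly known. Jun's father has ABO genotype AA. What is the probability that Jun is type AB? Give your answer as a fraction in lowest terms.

1/2

Jun's mother's ABO genotype from AB × AB: 1/4 AA, 1/2 AB, 1/4 BB.
Crossing each possibility with the father AA and summing P(type AB): 1/4·0 + 1/2·1/2 + 1/4·1 = 1/2.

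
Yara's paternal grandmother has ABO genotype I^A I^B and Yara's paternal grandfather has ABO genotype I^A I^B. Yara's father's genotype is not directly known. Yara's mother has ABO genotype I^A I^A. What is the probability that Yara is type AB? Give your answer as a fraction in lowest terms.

Yara's father's ABO genotype from I^A I^B × I^A I^B: 1/4 I^A I^A, 1/2 I^A I^B, 1/4 I^B I^B.
Crossing each possibility with the mother I^A I^A and summing P(type AB): 1/4·0 + 1/2·1/2 + 1/4·1 = 1/2.

1/2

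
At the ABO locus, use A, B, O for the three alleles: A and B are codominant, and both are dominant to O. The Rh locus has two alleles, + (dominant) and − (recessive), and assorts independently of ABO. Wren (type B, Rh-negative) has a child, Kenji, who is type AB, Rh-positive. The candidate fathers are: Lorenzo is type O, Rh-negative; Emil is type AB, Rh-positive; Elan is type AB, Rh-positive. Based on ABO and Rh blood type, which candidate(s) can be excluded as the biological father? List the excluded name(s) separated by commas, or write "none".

Lorenzo

A candidate is excluded only if no genotype consistent with his phenotype could produce a type AB, Rh-positive child with a type B, Rh-negative mother.
Lorenzo (type O, Rh-): no genotype consistent with that phenotype can produce a type-AB Rh+ child with a type-B mother.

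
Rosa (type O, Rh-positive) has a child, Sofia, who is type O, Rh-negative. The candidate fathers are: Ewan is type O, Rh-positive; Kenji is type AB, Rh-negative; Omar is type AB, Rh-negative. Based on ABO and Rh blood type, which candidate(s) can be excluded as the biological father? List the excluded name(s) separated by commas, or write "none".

A candidate is excluded only if no genotype consistent with his phenotype could produce a type O, Rh-negative child with a type O, Rh-positive mother.
Kenji (type AB, Rh-): no genotype consistent with that phenotype can produce a type-O Rh- child with a type-O mother.
Omar (type AB, Rh-): no genotype consistent with that phenotype can produce a type-O Rh- child with a type-O mother.

Kenji, Omar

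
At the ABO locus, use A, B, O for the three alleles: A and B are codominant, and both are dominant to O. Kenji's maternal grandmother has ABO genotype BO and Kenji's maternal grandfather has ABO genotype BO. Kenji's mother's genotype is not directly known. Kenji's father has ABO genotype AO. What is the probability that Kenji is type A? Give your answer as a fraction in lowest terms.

1/4

Kenji's mother's ABO genotype from BO × BO: 1/4 BB, 1/2 BO, 1/4 OO.
Crossing each possibility with the father AO and summing P(type A): 1/4·0 + 1/2·1/4 + 1/4·1/2 = 1/4.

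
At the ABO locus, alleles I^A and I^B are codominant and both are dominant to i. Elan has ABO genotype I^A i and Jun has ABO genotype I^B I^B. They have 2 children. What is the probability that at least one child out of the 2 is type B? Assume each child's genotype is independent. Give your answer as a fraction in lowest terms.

ABO cross I^A i × I^B I^B → 1/2 B, 1/2 AB.
So P(type B) = 1/2 per child.
P(none) = (1/2)^2 = 1/4; P(at least one) = 1 − 1/4 = 3/4.

3/4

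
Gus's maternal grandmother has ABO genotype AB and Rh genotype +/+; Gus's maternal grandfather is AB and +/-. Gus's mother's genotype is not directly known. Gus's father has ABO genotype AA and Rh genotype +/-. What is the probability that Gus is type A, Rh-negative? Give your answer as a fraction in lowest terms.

Gus's mother's ABO genotype from AB × AB: 1/4 AA, 1/2 AB, 1/4 BB.
Crossing each possibility with the father AA and summing P(type A): 1/4·1 + 1/2·1/2 + 1/4·0 = 1/2.
Similarly for Rh via the mother's Rh distribution: P(Rh-) = 1/8.
Independent loci: 1/2 × 1/8 = 1/16.

1/16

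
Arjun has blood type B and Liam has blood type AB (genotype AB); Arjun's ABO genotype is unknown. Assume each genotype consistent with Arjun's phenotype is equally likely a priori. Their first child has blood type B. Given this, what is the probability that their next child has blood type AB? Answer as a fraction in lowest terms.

Possible genotypes: Arjun ∈ {BB, BO}; Liam ∈ {AB}.
Weight each parental genotype pair by prior × P(type-B child):
  BB × AB: posterior weight 1/2; P(next child type AB) = 1/2.
  BO × AB: posterior weight 1/2; P(next child type AB) = 1/4.
Weighted sum = 3/8.

3/8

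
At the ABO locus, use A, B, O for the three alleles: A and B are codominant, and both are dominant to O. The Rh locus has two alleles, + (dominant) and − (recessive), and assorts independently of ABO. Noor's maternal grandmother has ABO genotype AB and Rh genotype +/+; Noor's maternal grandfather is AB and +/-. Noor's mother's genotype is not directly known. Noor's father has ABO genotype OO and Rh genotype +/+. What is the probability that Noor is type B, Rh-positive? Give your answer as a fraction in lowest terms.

Noor's mother's ABO genotype from AB × AB: 1/4 AA, 1/2 AB, 1/4 BB.
Crossing each possibility with the father OO and summing P(type B): 1/4·0 + 1/2·1/2 + 1/4·1 = 1/2.
Similarly for Rh via the mother's Rh distribution: P(Rh+) = 1.
Independent loci: 1/2 × 1 = 1/2.

1/2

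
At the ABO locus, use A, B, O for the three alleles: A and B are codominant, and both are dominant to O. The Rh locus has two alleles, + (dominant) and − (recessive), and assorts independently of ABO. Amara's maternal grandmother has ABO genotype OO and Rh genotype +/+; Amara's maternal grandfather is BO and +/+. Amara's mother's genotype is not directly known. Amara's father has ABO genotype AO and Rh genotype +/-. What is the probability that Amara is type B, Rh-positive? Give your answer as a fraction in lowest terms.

Amara's mother's ABO genotype from OO × BO: 1/2 BO, 1/2 OO.
Crossing each possibility with the father AO and summing P(type B): 1/2·1/4 + 1/2·0 = 1/8.
Similarly for Rh via the mother's Rh distribution: P(Rh+) = 1.
Independent loci: 1/8 × 1 = 1/8.

1/8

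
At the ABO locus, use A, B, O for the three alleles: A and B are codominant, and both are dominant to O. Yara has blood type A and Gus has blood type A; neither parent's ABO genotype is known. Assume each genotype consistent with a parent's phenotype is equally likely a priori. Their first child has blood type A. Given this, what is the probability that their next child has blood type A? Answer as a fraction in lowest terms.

19/20

Possible genotypes: Yara ∈ {AA, AO}; Gus ∈ {AA, AO}.
Weight each parental genotype pair by prior × P(type-A child):
  AA × AA: posterior weight 4/15; P(next child type A) = 1.
  AA × AO: posterior weight 4/15; P(next child type A) = 1.
  AO × AA: posterior weight 4/15; P(next child type A) = 1.
  AO × AO: posterior weight 1/5; P(next child type A) = 3/4.
Weighted sum = 19/20.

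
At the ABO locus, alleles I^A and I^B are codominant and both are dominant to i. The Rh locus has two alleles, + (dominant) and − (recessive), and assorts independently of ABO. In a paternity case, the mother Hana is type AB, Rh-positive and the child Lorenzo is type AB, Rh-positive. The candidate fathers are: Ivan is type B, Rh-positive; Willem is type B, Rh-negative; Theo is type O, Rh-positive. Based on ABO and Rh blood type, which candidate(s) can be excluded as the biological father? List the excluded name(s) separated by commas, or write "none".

Theo

A candidate is excluded only if no genotype consistent with his phenotype could produce a type AB, Rh-positive child with a type AB, Rh-positive mother.
Theo (type O, Rh+): no genotype consistent with that phenotype can produce a type-AB Rh+ child with a type-AB mother.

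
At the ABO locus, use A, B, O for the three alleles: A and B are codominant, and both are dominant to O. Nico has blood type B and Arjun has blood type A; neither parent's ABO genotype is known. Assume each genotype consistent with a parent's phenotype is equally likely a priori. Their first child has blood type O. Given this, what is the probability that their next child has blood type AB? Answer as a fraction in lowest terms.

1/4

Possible genotypes: Nico ∈ {BB, BO}; Arjun ∈ {AA, AO}.
Weight each parental genotype pair by prior × P(type-O child):
  BO × AO: posterior weight 1; P(next child type AB) = 1/4.
Weighted sum = 1/4.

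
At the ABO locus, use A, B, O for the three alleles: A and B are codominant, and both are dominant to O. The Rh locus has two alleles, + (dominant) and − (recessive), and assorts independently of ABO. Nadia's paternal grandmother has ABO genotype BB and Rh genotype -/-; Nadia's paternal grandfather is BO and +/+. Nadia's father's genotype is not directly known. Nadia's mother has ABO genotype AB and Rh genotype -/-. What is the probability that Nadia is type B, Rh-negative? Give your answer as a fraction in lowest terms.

1/4

Nadia's father's ABO genotype from BB × BO: 1/2 BB, 1/2 BO.
Crossing each possibility with the mother AB and summing P(type B): 1/2·1/2 + 1/2·1/2 = 1/2.
Similarly for Rh via the father's Rh distribution: P(Rh-) = 1/2.
Independent loci: 1/2 × 1/2 = 1/4.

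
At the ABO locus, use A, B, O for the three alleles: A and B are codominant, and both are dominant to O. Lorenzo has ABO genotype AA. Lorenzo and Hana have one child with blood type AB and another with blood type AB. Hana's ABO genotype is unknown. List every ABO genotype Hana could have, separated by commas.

For each candidate genotype of Hana, check whether crossing it with AA can produce every observed child phenotype.
  AA → possible child types {A} ✗
  AB → possible child types {A, AB} ✓
  AO → possible child types {A} ✗
  BB → possible child types {AB} ✓
  BO → possible child types {A, AB} ✓
  OO → possible child types {A} ✗

AB, BB, BO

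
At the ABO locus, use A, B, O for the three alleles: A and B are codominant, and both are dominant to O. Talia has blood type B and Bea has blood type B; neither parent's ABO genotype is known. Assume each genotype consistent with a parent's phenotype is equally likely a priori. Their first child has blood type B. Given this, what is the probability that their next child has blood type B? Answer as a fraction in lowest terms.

Possible genotypes: Talia ∈ {BB, BO}; Bea ∈ {BB, BO}.
Weight each parental genotype pair by prior × P(type-B child):
  BB × BB: posterior weight 4/15; P(next child type B) = 1.
  BB × BO: posterior weight 4/15; P(next child type B) = 1.
  BO × BB: posterior weight 4/15; P(next child type B) = 1.
  BO × BO: posterior weight 1/5; P(next child type B) = 3/4.
Weighted sum = 19/20.

19/20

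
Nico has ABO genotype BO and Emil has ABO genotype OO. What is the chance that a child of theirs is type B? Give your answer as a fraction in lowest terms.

1/2

ABO cross BO × OO → offspring phenotypes: 1/2 O, 1/2 B.
So P(type B) = 1/2.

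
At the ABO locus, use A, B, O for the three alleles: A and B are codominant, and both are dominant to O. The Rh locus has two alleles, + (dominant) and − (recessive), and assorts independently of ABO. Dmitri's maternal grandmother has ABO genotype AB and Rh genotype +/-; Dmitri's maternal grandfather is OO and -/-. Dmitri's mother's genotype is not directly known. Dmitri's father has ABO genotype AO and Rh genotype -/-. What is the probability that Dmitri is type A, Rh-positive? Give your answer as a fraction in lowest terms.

Dmitri's mother's ABO genotype from AB × OO: 1/2 AO, 1/2 BO.
Crossing each possibility with the father AO and summing P(type A): 1/2·3/4 + 1/2·1/4 = 1/2.
Similarly for Rh via the mother's Rh distribution: P(Rh+) = 1/4.
Independent loci: 1/2 × 1/4 = 1/8.

1/8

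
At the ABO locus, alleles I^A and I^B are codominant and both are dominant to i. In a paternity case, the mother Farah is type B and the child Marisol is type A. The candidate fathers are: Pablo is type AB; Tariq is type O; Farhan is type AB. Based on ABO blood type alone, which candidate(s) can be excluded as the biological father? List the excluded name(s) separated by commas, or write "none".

Tariq

A candidate is excluded only if no genotype consistent with his phenotype could produce a type A child with a type B mother.
Tariq (type O): no genotype consistent with that phenotype can produce a type-A child with a type-B mother.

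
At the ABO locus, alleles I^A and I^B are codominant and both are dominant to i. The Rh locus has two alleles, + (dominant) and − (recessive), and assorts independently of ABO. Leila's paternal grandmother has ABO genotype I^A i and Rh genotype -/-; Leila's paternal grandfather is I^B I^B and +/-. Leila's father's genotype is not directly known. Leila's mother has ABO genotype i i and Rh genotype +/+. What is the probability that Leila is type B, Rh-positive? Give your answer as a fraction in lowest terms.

Leila's father's ABO genotype from I^A i × I^B I^B: 1/2 I^A I^B, 1/2 I^B i.
Crossing each possibility with the mother i i and summing P(type B): 1/2·1/2 + 1/2·1/2 = 1/2.
Similarly for Rh via the father's Rh distribution: P(Rh+) = 1.
Independent loci: 1/2 × 1 = 1/2.

1/2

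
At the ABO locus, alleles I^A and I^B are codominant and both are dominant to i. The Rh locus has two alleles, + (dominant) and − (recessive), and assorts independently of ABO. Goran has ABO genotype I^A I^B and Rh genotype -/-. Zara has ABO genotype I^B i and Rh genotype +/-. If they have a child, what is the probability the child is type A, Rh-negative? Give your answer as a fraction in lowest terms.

ABO cross I^A I^B × I^B i → offspring phenotypes: 1/4 A, 1/2 B, 1/4 AB.
Rh cross -/- × +/- → 1/2 Rh+, 1/2 Rh-.
Independent loci: P(type A, Rh-negative) = 1/4 × 1/2 = 1/8.

1/8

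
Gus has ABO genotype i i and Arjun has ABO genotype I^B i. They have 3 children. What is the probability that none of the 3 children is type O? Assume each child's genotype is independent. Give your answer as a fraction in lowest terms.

1/8

ABO cross i i × I^B i → 1/2 O, 1/2 B.
So P(type O) = 1/2 per child.
P(not type O) = 1/2 for one child; (1/2)^3 = 1/8.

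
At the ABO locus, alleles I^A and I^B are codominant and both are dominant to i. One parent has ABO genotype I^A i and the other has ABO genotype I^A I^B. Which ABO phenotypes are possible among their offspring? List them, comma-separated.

Gametes from I^A i × I^A I^B give offspring ABO genotypes I^A I^A, I^A I^B, I^A i, I^B i, i.e. phenotypes A, B, AB.

A, B, AB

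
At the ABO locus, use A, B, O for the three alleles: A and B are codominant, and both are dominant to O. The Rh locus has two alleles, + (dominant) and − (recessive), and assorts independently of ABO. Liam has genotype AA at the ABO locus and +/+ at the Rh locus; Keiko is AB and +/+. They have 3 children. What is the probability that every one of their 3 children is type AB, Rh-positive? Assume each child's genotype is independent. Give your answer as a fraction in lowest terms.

1/8

ABO cross AA × AB → 1/2 A, 1/2 AB.
Rh cross +/+ × +/+ → 1 Rh+; so P(type AB, Rh-positive) = 1/2 × 1 = 1/2 per child.
All 3 independent: (1/2)^3 = 1/8.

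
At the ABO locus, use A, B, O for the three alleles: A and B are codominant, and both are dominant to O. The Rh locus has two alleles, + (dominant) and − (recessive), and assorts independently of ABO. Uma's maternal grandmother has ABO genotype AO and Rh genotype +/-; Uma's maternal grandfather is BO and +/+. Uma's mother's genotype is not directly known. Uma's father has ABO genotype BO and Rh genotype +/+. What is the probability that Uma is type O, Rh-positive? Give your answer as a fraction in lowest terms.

Uma's mother's ABO genotype from AO × BO: 1/4 AB, 1/4 AO, 1/4 BO, 1/4 OO.
Crossing each possibility with the father BO and summing P(type O): 1/4·0 + 1/4·1/4 + 1/4·1/4 + 1/4·1/2 = 1/4.
Similarly for Rh via the mother's Rh distribution: P(Rh+) = 1.
Independent loci: 1/4 × 1 = 1/4.

1/4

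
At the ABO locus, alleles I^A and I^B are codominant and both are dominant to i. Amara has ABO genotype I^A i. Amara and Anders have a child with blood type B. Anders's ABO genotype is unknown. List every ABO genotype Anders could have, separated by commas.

I^A I^B, I^B I^B, I^B i

For each candidate genotype of Anders, check whether crossing it with I^A i can produce every observed child phenotype.
  I^A I^A → possible child types {A} ✗
  I^A I^B → possible child types {A, B, AB} ✓
  I^A i → possible child types {O, A} ✗
  I^B I^B → possible child types {B, AB} ✓
  I^B i → possible child types {O, A, B, AB} ✓
  i i → possible child types {O, A} ✗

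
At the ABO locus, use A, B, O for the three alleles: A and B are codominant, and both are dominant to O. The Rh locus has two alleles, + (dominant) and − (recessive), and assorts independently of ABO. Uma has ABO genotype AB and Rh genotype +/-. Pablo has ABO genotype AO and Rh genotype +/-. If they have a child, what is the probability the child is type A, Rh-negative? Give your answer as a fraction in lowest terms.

1/8

ABO cross AB × AO → offspring phenotypes: 1/2 A, 1/4 B, 1/4 AB.
Rh cross +/- × +/- → 3/4 Rh+, 1/4 Rh-.
Independent loci: P(type A, Rh-negative) = 1/2 × 1/4 = 1/8.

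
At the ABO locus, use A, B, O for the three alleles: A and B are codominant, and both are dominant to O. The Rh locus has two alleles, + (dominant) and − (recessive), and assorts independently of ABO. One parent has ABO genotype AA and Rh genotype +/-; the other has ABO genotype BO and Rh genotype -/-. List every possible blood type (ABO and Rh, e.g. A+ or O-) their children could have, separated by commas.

A+, A-, AB+, AB-

Gametes from AA × BO give offspring ABO genotypes AB, AO, i.e. phenotypes A, AB.
Rh cross +/- × -/- → phenotypes Rh+, Rh-.
Combining independently: A+, A-, AB+, AB-.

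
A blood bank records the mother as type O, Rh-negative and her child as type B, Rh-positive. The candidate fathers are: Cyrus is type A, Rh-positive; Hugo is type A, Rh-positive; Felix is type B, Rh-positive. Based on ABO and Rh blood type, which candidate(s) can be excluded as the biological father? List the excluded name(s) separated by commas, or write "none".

Cyrus, Hugo

A candidate is excluded only if no genotype consistent with his phenotype could produce a type B, Rh-positive child with a type O, Rh-negative mother.
Cyrus (type A, Rh+): no genotype consistent with that phenotype can produce a type-B Rh+ child with a type-O mother.
Hugo (type A, Rh+): no genotype consistent with that phenotype can produce a type-B Rh+ child with a type-O mother.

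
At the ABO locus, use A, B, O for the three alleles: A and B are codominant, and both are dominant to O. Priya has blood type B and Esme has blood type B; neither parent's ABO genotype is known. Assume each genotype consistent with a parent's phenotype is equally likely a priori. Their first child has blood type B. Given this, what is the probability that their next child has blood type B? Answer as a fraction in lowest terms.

19/20

Possible genotypes: Priya ∈ {BB, BO}; Esme ∈ {BB, BO}.
Weight each parental genotype pair by prior × P(type-B child):
  BB × BB: posterior weight 4/15; P(next child type B) = 1.
  BB × BO: posterior weight 4/15; P(next child type B) = 1.
  BO × BB: posterior weight 4/15; P(next child type B) = 1.
  BO × BO: posterior weight 1/5; P(next child type B) = 3/4.
Weighted sum = 19/20.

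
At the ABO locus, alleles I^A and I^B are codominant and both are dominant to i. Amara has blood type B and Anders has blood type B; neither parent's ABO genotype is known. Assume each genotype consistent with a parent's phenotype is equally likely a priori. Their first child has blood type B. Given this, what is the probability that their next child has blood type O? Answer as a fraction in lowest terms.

1/20

Possible genotypes: Amara ∈ {I^B I^B, I^B i}; Anders ∈ {I^B I^B, I^B i}.
Weight each parental genotype pair by prior × P(type-B child):
  I^B I^B × I^B I^B: posterior weight 4/15; P(next child type O) = 0.
  I^B I^B × I^B i: posterior weight 4/15; P(next child type O) = 0.
  I^B i × I^B I^B: posterior weight 4/15; P(next child type O) = 0.
  I^B i × I^B i: posterior weight 1/5; P(next child type O) = 1/4.
Weighted sum = 1/20.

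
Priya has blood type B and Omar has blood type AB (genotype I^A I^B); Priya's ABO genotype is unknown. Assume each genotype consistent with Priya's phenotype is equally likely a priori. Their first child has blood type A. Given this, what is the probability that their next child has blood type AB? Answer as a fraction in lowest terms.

1/4

Possible genotypes: Priya ∈ {I^B I^B, I^B i}; Omar ∈ {I^A I^B}.
Weight each parental genotype pair by prior × P(type-A child):
  I^B i × I^A I^B: posterior weight 1; P(next child type AB) = 1/4.
Weighted sum = 1/4.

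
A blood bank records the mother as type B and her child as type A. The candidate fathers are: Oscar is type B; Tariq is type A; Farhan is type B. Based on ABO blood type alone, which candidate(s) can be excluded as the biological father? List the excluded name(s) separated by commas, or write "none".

Oscar, Farhan

A candidate is excluded only if no genotype consistent with his phenotype could produce a type A child with a type B mother.
Oscar (type B): no genotype consistent with that phenotype can produce a type-A child with a type-B mother.
Farhan (type B): no genotype consistent with that phenotype can produce a type-A child with a type-B mother.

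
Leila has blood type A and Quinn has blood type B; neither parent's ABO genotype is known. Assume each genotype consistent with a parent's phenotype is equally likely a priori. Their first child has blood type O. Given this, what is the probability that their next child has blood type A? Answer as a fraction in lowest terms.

Possible genotypes: Leila ∈ {AA, AO}; Quinn ∈ {BB, BO}.
Weight each parental genotype pair by prior × P(type-O child):
  AO × BO: posterior weight 1; P(next child type A) = 1/4.
Weighted sum = 1/4.

1/4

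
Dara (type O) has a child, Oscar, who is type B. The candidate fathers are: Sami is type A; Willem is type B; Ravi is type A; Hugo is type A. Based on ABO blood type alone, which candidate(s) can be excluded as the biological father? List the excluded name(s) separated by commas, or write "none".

A candidate is excluded only if no genotype consistent with his phenotype could produce a type B child with a type O mother.
Sami (type A): no genotype consistent with that phenotype can produce a type-B child with a type-O mother.
Ravi (type A): no genotype consistent with that phenotype can produce a type-B child with a type-O mother.
Hugo (type A): no genotype consistent with that phenotype can produce a type-B child with a type-O mother.

Sami, Ravi, Hugo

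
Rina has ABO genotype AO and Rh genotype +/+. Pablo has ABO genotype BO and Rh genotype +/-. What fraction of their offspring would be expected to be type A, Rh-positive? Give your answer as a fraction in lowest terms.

ABO cross AO × BO → offspring phenotypes: 1/4 O, 1/4 A, 1/4 B, 1/4 AB.
Rh cross +/+ × +/- → 1 Rh+.
Independent loci: P(type A, Rh-positive) = 1/4 × 1 = 1/4.

1/4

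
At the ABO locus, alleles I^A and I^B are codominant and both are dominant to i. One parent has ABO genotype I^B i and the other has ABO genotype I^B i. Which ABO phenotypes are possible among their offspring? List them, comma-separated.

Gametes from I^B i × I^B i give offspring ABO genotypes I^B I^B, I^B i, i i, i.e. phenotypes O, B.

O, B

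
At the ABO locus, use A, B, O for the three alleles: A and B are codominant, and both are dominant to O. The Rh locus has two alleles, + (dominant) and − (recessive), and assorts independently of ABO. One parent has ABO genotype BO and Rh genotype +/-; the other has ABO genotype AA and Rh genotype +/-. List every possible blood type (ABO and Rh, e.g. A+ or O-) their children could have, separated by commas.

A+, A-, AB+, AB-

Gametes from BO × AA give offspring ABO genotypes AB, AO, i.e. phenotypes A, AB.
Rh cross +/- × +/- → phenotypes Rh+, Rh-.
Combining independently: A+, A-, AB+, AB-.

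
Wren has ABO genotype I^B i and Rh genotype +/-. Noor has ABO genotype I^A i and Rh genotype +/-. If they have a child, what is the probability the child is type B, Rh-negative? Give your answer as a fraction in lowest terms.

ABO cross I^B i × I^A i → offspring phenotypes: 1/4 O, 1/4 A, 1/4 B, 1/4 AB.
Rh cross +/- × +/- → 3/4 Rh+, 1/4 Rh-.
Independent loci: P(type B, Rh-negative) = 1/4 × 1/4 = 1/16.

1/16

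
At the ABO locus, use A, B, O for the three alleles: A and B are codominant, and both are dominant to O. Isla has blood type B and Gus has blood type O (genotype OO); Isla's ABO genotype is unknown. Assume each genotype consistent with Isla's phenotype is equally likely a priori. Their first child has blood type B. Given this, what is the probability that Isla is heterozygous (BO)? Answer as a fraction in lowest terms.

Possible genotypes: Isla ∈ {BB, BO}; Gus ∈ {OO}.
Weight each parental genotype pair by prior × P(type-B child):
  BB × OO: posterior weight 2/3.
  BO × OO: posterior weight 1/3.
Sum the posterior weight over pairs where Isla is BO: 1/3.

1/3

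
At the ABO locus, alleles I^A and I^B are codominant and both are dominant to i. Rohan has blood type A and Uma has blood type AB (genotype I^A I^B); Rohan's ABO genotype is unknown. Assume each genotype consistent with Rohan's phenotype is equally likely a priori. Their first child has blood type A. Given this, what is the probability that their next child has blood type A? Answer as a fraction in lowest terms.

Possible genotypes: Rohan ∈ {I^A I^A, I^A i}; Uma ∈ {I^A I^B}.
Weight each parental genotype pair by prior × P(type-A child):
  I^A I^A × I^A I^B: posterior weight 1/2; P(next child type A) = 1/2.
  I^A i × I^A I^B: posterior weight 1/2; P(next child type A) = 1/2.
Weighted sum = 1/2.

1/2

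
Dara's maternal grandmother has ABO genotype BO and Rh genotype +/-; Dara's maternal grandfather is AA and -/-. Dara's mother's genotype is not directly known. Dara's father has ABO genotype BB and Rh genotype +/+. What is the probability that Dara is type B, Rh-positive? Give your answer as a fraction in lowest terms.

1/2

Dara's mother's ABO genotype from BO × AA: 1/2 AB, 1/2 AO.
Crossing each possibility with the father BB and summing P(type B): 1/2·1/2 + 1/2·1/2 = 1/2.
Similarly for Rh via the mother's Rh distribution: P(Rh+) = 1.
Independent loci: 1/2 × 1 = 1/2.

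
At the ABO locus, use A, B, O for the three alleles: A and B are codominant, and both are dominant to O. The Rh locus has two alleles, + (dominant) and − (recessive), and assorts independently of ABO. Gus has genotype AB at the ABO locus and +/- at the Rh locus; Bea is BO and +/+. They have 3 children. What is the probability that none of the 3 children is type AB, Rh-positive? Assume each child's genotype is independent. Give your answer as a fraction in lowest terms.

ABO cross AB × BO → 1/4 A, 1/2 B, 1/4 AB.
Rh cross +/- × +/+ → 1 Rh+; so P(type AB, Rh-positive) = 1/4 × 1 = 1/4 per child.
P(not type AB, Rh-positive) = 3/4 for one child; (3/4)^3 = 27/64.

27/64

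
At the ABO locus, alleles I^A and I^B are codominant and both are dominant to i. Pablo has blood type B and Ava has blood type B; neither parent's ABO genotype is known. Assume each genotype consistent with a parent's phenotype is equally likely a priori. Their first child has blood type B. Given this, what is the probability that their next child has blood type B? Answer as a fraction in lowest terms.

19/20

Possible genotypes: Pablo ∈ {I^B I^B, I^B i}; Ava ∈ {I^B I^B, I^B i}.
Weight each parental genotype pair by prior × P(type-B child):
  I^B I^B × I^B I^B: posterior weight 4/15; P(next child type B) = 1.
  I^B I^B × I^B i: posterior weight 4/15; P(next child type B) = 1.
  I^B i × I^B I^B: posterior weight 4/15; P(next child type B) = 1.
  I^B i × I^B i: posterior weight 1/5; P(next child type B) = 3/4.
Weighted sum = 19/20.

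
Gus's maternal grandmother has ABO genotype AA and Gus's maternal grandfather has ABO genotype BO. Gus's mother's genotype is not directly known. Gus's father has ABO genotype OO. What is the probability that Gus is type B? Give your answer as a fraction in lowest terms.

Gus's mother's ABO genotype from AA × BO: 1/2 AB, 1/2 AO.
Crossing each possibility with the father OO and summing P(type B): 1/2·1/2 + 1/2·0 = 1/4.

1/4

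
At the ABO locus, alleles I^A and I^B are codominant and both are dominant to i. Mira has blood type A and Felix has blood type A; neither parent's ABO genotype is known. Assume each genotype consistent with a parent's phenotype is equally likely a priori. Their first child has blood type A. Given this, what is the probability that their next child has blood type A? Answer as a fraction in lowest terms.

19/20

Possible genotypes: Mira ∈ {I^A I^A, I^A i}; Felix ∈ {I^A I^A, I^A i}.
Weight each parental genotype pair by prior × P(type-A child):
  I^A I^A × I^A I^A: posterior weight 4/15; P(next child type A) = 1.
  I^A I^A × I^A i: posterior weight 4/15; P(next child type A) = 1.
  I^A i × I^A I^A: posterior weight 4/15; P(next child type A) = 1.
  I^A i × I^A i: posterior weight 1/5; P(next child type A) = 3/4.
Weighted sum = 19/20.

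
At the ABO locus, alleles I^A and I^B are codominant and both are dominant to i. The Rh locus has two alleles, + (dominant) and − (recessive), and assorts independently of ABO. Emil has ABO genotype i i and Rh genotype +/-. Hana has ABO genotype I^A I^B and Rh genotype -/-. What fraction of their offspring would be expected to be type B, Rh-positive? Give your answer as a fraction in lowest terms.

ABO cross i i × I^A I^B → offspring phenotypes: 1/2 A, 1/2 B.
Rh cross +/- × -/- → 1/2 Rh+, 1/2 Rh-.
Independent loci: P(type B, Rh-positive) = 1/2 × 1/2 = 1/4.

1/4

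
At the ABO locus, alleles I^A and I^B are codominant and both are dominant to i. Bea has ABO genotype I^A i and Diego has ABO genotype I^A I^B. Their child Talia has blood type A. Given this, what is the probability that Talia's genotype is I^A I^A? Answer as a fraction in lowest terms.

1/2

Cross I^A i × I^A I^B → 1/4 I^A I^A, 1/4 I^A I^B, 1/4 I^A i, 1/4 I^B i.
Type-A genotypes among offspring: I^A I^A (1/4), I^A i (1/4); total 1/2.
P(I^A I^A | type A) = (1/4) / (1/2) = 1/2.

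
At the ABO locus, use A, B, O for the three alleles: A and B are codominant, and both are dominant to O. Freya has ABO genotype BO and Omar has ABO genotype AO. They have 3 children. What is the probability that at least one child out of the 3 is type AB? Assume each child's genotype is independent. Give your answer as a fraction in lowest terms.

37/64

ABO cross BO × AO → 1/4 O, 1/4 A, 1/4 B, 1/4 AB.
So P(type AB) = 1/4 per child.
P(none) = (3/4)^3 = 27/64; P(at least one) = 1 − 27/64 = 37/64.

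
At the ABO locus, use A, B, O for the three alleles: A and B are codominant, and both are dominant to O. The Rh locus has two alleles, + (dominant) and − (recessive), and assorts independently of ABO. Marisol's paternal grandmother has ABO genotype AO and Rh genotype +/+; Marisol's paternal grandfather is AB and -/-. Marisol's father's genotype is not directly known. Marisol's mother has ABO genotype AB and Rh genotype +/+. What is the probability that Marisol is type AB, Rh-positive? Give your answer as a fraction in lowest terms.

3/8

Marisol's father's ABO genotype from AO × AB: 1/4 AA, 1/4 AB, 1/4 AO, 1/4 BO.
Crossing each possibility with the mother AB and summing P(type AB): 1/4·1/2 + 1/4·1/2 + 1/4·1/4 + 1/4·1/4 = 3/8.
Similarly for Rh via the father's Rh distribution: P(Rh+) = 1.
Independent loci: 3/8 × 1 = 3/8.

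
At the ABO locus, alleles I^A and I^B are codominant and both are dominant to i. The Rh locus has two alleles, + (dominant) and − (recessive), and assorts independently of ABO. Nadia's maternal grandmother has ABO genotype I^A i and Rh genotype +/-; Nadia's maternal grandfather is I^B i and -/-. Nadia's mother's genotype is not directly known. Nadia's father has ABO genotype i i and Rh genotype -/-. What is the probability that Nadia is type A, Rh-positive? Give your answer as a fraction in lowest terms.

1/16

Nadia's mother's ABO genotype from I^A i × I^B i: 1/4 I^A I^B, 1/4 I^A i, 1/4 I^B i, 1/4 i i.
Crossing each possibility with the father i i and summing P(type A): 1/4·1/2 + 1/4·1/2 + 1/4·0 + 1/4·0 = 1/4.
Similarly for Rh via the mother's Rh distribution: P(Rh+) = 1/4.
Independent loci: 1/4 × 1/4 = 1/16.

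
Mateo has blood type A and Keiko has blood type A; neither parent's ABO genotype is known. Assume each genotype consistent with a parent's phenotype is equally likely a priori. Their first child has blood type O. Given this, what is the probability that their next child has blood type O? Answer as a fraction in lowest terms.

1/4

Possible genotypes: Mateo ∈ {AA, AO}; Keiko ∈ {AA, AO}.
Weight each parental genotype pair by prior × P(type-O child):
  AO × AO: posterior weight 1; P(next child type O) = 1/4.
Weighted sum = 1/4.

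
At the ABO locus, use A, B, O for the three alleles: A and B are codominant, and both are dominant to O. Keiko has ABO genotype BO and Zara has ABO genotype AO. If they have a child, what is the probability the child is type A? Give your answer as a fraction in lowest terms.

1/4

ABO cross BO × AO → offspring phenotypes: 1/4 O, 1/4 A, 1/4 B, 1/4 AB.
So P(type A) = 1/4.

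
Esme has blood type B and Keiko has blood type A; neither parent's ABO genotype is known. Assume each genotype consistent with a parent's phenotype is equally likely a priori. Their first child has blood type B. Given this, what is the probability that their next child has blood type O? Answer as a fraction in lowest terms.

Possible genotypes: Esme ∈ {BB, BO}; Keiko ∈ {AA, AO}.
Weight each parental genotype pair by prior × P(type-B child):
  BB × AO: posterior weight 2/3; P(next child type O) = 0.
  BO × AO: posterior weight 1/3; P(next child type O) = 1/4.
Weighted sum = 1/12.

1/12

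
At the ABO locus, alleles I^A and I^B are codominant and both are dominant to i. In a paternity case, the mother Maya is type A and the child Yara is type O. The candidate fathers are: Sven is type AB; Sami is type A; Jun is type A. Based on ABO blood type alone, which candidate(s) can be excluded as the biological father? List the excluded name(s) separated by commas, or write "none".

A candidate is excluded only if no genotype consistent with his phenotype could produce a type O child with a type A mother.
Sven (type AB): no genotype consistent with that phenotype can produce a type-O child with a type-A mother.

Sven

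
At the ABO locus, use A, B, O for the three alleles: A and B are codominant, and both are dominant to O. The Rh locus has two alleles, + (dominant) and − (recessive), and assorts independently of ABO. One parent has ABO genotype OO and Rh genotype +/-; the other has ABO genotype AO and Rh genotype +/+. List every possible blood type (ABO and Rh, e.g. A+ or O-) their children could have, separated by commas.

Gametes from OO × AO give offspring ABO genotypes AO, OO, i.e. phenotypes O, A.
Rh cross +/- × +/+ → phenotypes Rh+.
Combining independently: O+, A+.

O+, A+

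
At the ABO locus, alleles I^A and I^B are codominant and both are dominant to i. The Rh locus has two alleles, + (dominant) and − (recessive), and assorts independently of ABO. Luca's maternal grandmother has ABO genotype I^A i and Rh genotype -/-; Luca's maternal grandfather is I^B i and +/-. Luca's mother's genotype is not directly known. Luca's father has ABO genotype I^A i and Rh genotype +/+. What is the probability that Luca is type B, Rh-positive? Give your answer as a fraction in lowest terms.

Luca's mother's ABO genotype from I^A i × I^B i: 1/4 I^A I^B, 1/4 I^A i, 1/4 I^B i, 1/4 i i.
Crossing each possibility with the father I^A i and summing P(type B): 1/4·1/4 + 1/4·0 + 1/4·1/4 + 1/4·0 = 1/8.
Similarly for Rh via the mother's Rh distribution: P(Rh+) = 1.
Independent loci: 1/8 × 1 = 1/8.

1/8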